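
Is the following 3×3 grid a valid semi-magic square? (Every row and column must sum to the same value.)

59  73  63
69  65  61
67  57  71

Row 1: 59 + 73 + 63 = 195.
Row 2: 69 + 65 + 61 = 195.
Row 3: 67 + 57 + 71 = 195.
Column 1: 59 + 69 + 67 = 195.
Column 2: 73 + 65 + 57 = 195.
Column 3: 63 + 61 + 71 = 195.
All lines sum to 195.

Yes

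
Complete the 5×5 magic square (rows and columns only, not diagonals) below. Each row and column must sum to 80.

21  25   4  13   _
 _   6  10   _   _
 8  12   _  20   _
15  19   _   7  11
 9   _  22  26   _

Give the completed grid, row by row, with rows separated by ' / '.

The remaining cell in row 1 is (1,5) = 80 − 63 = 17.
The remaining cell in row 4 is (4,3) = 80 − 52 = 28.
Using column 1: 21 + 8 + 15 + 9 + ? → (2,1) = 80 − 53 = 27.
Column 2: 25 + 6 + 12 + 19 + ? = 80, so (5,2) = 18.
Column 3: 4 + 10 + 28 + 22 + ? = 80, so (3,3) = 16.
Column 4 must total 80; the given cells sum to 66, so (2,4) = 14.
From row 2, 80 − (27 + 6 + 10 + 14) gives (2,5) = 23.
The remaining cell in row 3 is (3,5) = 80 − 56 = 24.
Row 5 must total 80; the given cells sum to 75, so (5,5) = 5.

21 25 4 13 17 / 27 6 10 14 23 / 8 12 16 20 24 / 15 19 28 7 11 / 9 18 22 26 5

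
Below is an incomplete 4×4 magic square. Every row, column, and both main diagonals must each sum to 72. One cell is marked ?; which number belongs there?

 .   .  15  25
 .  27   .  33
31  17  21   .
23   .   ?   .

29

Row 3 needs 72; the known cells sum to 69, so (3,4) = 3.
Column 4 must total 72; the given cells sum to 61, so (4,4) = 11.
Main diagonal must total 72; the given cells sum to 59, so (1,1) = 13.
From anti-diagonal, 72 − (25 + 17 + 23) gives (2,3) = 7.
Using row 1: 13 + 15 + 25 + ? → (1,2) = 72 − 53 = 19.
Using row 2: 27 + 7 + 33 + ? → (2,1) = 72 − 67 = 5.
Using column 2: 19 + 27 + 17 + ? → (4,2) = 72 − 63 = 9.
Column 3 must total 72; the given cells sum to 43, so (4,3) = 29.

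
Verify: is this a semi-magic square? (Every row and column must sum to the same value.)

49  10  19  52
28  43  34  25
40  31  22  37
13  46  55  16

Row 1: 49 + 10 + 19 + 52 = 130.
Row 2: 28 + 43 + 34 + 25 = 130.
Row 3: 40 + 31 + 22 + 37 = 130.
Row 4: 13 + 46 + 55 + 16 = 130.
Column 1: 49 + 28 + 40 + 13 = 130.
Column 2: 10 + 43 + 31 + 46 = 130.
Column 3: 19 + 34 + 22 + 55 = 130.
Column 4: 52 + 25 + 37 + 16 = 130.
All lines sum to 130.

Yes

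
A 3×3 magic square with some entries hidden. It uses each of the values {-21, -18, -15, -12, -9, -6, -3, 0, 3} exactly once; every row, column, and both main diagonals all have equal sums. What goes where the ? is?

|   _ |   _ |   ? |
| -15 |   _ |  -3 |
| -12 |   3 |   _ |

-6

The 9 entries sum to -81, so each line sums to -81/3 = -27.
Row 2 must total -27; the given cells sum to -18, so (2,2) = -9.
Row 3 needs -27; the known cells sum to -9, so (3,3) = -18.
The remaining cell in column 1 is (1,1) = -27 − (-27) = 0.
Column 2 must total -27; the given cells sum to -6, so (1,2) = -21.
Column 3 must total -27; the given cells sum to -21, so (1,3) = -6.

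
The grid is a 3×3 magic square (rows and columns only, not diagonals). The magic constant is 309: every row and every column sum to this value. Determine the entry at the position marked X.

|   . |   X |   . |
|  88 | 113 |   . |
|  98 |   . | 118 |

103

From row 2, 309 − (88 + 113) gives (2,3) = 108.
The remaining cell in row 3 is (3,2) = 309 − 216 = 93.
Column 1: 88 + 98 + ? = 309, so (1,1) = 123.
From column 2, 309 − (113 + 93) gives (1,2) = 103.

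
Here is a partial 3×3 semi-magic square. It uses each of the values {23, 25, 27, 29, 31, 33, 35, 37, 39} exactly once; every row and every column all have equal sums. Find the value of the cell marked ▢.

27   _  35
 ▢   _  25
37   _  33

29

The 9 entries sum to 279, so each line sums to 279/3 = 93.
Using row 1: 27 + 35 + ? → (1,2) = 93 − 62 = 31.
The remaining cell in row 3 is (3,2) = 93 − 70 = 23.
Column 1: 27 + 37 + ? = 93, so (2,1) = 29.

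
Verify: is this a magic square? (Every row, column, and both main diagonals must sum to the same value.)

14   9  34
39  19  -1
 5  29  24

No — row 2 sums to 57 but anti-diagonal sums to 58.

Row 1: 14 + 9 + 34 = 57.
Row 2: 39 + 19 + (-1) = 57.
Row 3: 5 + 29 + 24 = 58.
Column 1: 14 + 39 + 5 = 58.
Column 2: 9 + 19 + 29 = 57.
Column 3: 34 + (-1) + 24 = 57.
Main diagonal: 14 + 19 + 24 = 57.
Anti-diagonal: 34 + 19 + 5 = 58.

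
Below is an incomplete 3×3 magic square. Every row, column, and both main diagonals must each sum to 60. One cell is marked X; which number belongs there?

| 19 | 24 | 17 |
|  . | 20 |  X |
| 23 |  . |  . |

From column 1, 60 − (19 + 23) gives (2,1) = 18.
Column 2 must total 60; the given cells sum to 44, so (3,2) = 16.
From main diagonal, 60 − (19 + 20) gives (3,3) = 21.
Using row 2: 18 + 20 + ? → (2,3) = 60 − 38 = 22.

22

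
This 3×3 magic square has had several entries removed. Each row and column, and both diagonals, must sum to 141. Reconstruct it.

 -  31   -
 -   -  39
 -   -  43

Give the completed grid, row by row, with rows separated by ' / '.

Column 3 needs 141; the known cells sum to 82, so (1,3) = 59.
Using row 1: 31 + 59 + ? → (1,1) = 141 − 90 = 51.
Main diagonal: 51 + 43 + ? = 141, so (2,2) = 47.
Anti-diagonal must total 141; the given cells sum to 106, so (3,1) = 35.
From row 2, 141 − (47 + 39) gives (2,1) = 55.
Row 3 must total 141; the given cells sum to 78, so (3,2) = 63.

51 31 59 / 55 47 39 / 35 63 43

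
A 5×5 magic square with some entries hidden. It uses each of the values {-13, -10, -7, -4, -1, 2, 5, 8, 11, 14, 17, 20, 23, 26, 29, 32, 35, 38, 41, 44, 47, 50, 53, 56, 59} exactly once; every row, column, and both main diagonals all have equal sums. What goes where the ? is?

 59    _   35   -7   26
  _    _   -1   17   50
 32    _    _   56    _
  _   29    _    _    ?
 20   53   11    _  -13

38

The 25 entries sum to 575, so each line sums to 575/5 = 115.
Using row 1: 59 + 35 + (-7) + 26 + ? → (1,2) = 115 − 113 = 2.
The remaining cell in row 5 is (5,4) = 115 − 71 = 44.
From column 4, 115 − (-7 + 17 + 56 + 44) gives (4,4) = 5.
Anti-diagonal needs 115; the known cells sum to 92, so (3,3) = 23.
The remaining cell in column 3 is (4,3) = 115 − 68 = 47.
Main diagonal needs 115; the known cells sum to 74, so (2,2) = 41.
The remaining cell in row 2 is (2,1) = 115 − 107 = 8.
Using column 1: 59 + 8 + 32 + 20 + ? → (4,1) = 115 − 119 = -4.
The remaining cell in column 2 is (3,2) = 115 − 125 = -10.
Row 3 must total 115; the given cells sum to 101, so (3,5) = 14.
Row 4 must total 115; the given cells sum to 77, so (4,5) = 38.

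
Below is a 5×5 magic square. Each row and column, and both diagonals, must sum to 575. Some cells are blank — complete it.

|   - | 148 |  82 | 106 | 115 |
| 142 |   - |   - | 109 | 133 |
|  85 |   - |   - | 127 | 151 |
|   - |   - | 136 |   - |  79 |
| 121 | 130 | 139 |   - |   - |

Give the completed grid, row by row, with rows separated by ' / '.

Row 1 needs 575; the known cells sum to 451, so (1,1) = 124.
From column 1, 575 − (124 + 142 + 85 + 121) gives (4,1) = 103.
The remaining cell in column 5 is (5,5) = 575 − 478 = 97.
Row 5 must total 575; the given cells sum to 487, so (5,4) = 88.
The remaining cell in column 4 is (4,4) = 575 − 430 = 145.
Row 4: 103 + 136 + 145 + 79 + ? = 575, so (4,2) = 112.
From anti-diagonal, 575 − (115 + 109 + 112 + 121) gives (3,3) = 118.
Row 3: 85 + 118 + 127 + 151 + ? = 575, so (3,2) = 94.
Column 2 needs 575; the known cells sum to 484, so (2,2) = 91.
Column 3: 82 + 118 + 136 + 139 + ? = 575, so (2,3) = 100.

124 148 82 106 115 / 142 91 100 109 133 / 85 94 118 127 151 / 103 112 136 145 79 / 121 130 139 88 97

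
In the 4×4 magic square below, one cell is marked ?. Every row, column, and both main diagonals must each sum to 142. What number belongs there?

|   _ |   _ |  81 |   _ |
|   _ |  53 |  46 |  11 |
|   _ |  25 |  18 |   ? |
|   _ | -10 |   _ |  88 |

39

Row 2 must total 142; the given cells sum to 110, so (2,1) = 32.
From column 2, 142 − (53 + 25 + (-10)) gives (1,2) = 74.
From column 3, 142 − (81 + 46 + 18) gives (4,3) = -3.
Main diagonal needs 142; the known cells sum to 159, so (1,1) = -17.
The remaining cell in row 1 is (1,4) = 142 − 138 = 4.
Row 4 needs 142; the known cells sum to 75, so (4,1) = 67.
Column 1 needs 142; the known cells sum to 82, so (3,1) = 60.
Using column 4: 4 + 11 + 88 + ? → (3,4) = 142 − 103 = 39.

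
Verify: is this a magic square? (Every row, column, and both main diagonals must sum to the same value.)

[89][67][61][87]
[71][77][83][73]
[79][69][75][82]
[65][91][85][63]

No — row 3 sums to 305 but main diagonal sums to 304.

Row 1: 89 + 67 + 61 + 87 = 304.
Row 2: 71 + 77 + 83 + 73 = 304.
Row 3: 79 + 69 + 75 + 82 = 305.
Row 4: 65 + 91 + 85 + 63 = 304.
Column 1: 89 + 71 + 79 + 65 = 304.
Column 2: 67 + 77 + 69 + 91 = 304.
Column 3: 61 + 83 + 75 + 85 = 304.
Column 4: 87 + 73 + 82 + 63 = 305.
Main diagonal: 89 + 77 + 75 + 63 = 304.
Anti-diagonal: 87 + 83 + 69 + 65 = 304.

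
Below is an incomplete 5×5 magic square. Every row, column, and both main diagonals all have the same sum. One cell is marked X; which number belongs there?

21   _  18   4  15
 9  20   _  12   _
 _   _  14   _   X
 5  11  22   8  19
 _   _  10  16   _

6

Row 4 is complete and sums to 65; that is the magic constant.
The remaining cell in row 1 is (1,2) = 65 − 58 = 7.
From column 3, 65 − (18 + 14 + 22 + 10) gives (2,3) = 1.
The remaining cell in column 4 is (3,4) = 65 − 40 = 25.
The remaining cell in main diagonal is (5,5) = 65 − 63 = 2.
The remaining cell in anti-diagonal is (5,1) = 65 − 52 = 13.
Row 2 needs 65; the known cells sum to 42, so (2,5) = 23.
Row 5 needs 65; the known cells sum to 41, so (5,2) = 24.
Column 1 must total 65; the given cells sum to 48, so (3,1) = 17.
Column 2 must total 65; the given cells sum to 62, so (3,2) = 3.
From column 5, 65 − (15 + 23 + 19 + 2) gives (3,5) = 6.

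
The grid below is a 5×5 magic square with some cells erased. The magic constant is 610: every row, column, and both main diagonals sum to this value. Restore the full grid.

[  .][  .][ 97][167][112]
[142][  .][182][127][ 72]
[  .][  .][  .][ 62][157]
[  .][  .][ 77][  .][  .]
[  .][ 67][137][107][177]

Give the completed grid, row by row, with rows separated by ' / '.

82 152 97 167 112 / 142 87 182 127 72 / 102 172 117 62 157 / 162 132 77 147 92 / 122 67 137 107 177

Row 2 needs 610; the known cells sum to 523, so (2,2) = 87.
From row 5, 610 − (67 + 137 + 107 + 177) gives (5,1) = 122.
Using column 3: 97 + 182 + 77 + 137 + ? → (3,3) = 610 − 493 = 117.
Using column 4: 167 + 127 + 62 + 107 + ? → (4,4) = 610 − 463 = 147.
Column 5: 112 + 72 + 157 + 177 + ? = 610, so (4,5) = 92.
Main diagonal must total 610; the given cells sum to 528, so (1,1) = 82.
Using anti-diagonal: 112 + 127 + 117 + 122 + ? → (4,2) = 610 − 478 = 132.
From row 1, 610 − (82 + 97 + 167 + 112) gives (1,2) = 152.
The remaining cell in row 4 is (4,1) = 610 − 448 = 162.
The remaining cell in column 1 is (3,1) = 610 − 508 = 102.
From column 2, 610 − (152 + 87 + 132 + 67) gives (3,2) = 172.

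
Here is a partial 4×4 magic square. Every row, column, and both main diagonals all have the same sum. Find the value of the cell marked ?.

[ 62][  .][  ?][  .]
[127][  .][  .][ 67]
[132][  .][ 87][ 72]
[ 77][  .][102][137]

Column 1 is complete and sums to 398; that is the magic constant.
Row 3 needs 398; the known cells sum to 291, so (3,2) = 107.
From row 4, 398 − (77 + 102 + 137) gives (4,2) = 82.
The remaining cell in column 4 is (1,4) = 398 − 276 = 122.
Main diagonal: 62 + 87 + 137 + ? = 398, so (2,2) = 112.
From anti-diagonal, 398 − (122 + 107 + 77) gives (2,3) = 92.
Using column 2: 112 + 107 + 82 + ? → (1,2) = 398 − 301 = 97.
The remaining cell in column 3 is (1,3) = 398 − 281 = 117.

117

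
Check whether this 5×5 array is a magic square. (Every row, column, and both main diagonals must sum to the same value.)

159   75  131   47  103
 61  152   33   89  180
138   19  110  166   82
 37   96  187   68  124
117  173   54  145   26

Row 1: 159 + 75 + 131 + 47 + 103 = 515.
Row 2: 61 + 152 + 33 + 89 + 180 = 515.
Row 3: 138 + 19 + 110 + 166 + 82 = 515.
Row 4: 37 + 96 + 187 + 68 + 124 = 512.
Row 5: 117 + 173 + 54 + 145 + 26 = 515.
Column 1: 159 + 61 + 138 + 37 + 117 = 512.
Column 2: 75 + 152 + 19 + 96 + 173 = 515.
Column 3: 131 + 33 + 110 + 187 + 54 = 515.
Column 4: 47 + 89 + 166 + 68 + 145 = 515.
Column 5: 103 + 180 + 82 + 124 + 26 = 515.
Main diagonal: 159 + 152 + 110 + 68 + 26 = 515.
Anti-diagonal: 103 + 89 + 110 + 96 + 117 = 515.

No — column 3 sums to 515 but row 4 sums to 512.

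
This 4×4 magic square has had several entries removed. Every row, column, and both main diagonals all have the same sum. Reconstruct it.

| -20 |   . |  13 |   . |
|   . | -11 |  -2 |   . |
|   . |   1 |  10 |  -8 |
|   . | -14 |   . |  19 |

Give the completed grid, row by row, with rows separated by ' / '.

-20 22 13 -17 / 7 -11 -2 4 / -5 1 10 -8 / 16 -14 -23 19

Main diagonal is already complete: -20 + -11 + 10 + 19 = -2, so that is the magic constant.
From row 3, -2 − (1 + 10 + (-8)) gives (3,1) = -5.
Column 2: -11 + 1 + (-14) + ? = -2, so (1,2) = 22.
Using column 3: 13 + (-2) + 10 + ? → (4,3) = -2 − 21 = -23.
From row 1, -2 − (-20 + 22 + 13) gives (1,4) = -17.
Row 4: -14 + (-23) + 19 + ? = -2, so (4,1) = 16.
Column 1 needs -2; the known cells sum to -9, so (2,1) = 7.
The remaining cell in column 4 is (2,4) = -2 − (-6) = 4.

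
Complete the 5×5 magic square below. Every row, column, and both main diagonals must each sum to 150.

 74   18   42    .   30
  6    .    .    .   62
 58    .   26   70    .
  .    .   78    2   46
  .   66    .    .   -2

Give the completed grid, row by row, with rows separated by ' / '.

74 18 42 -14 30 / 6 50 -6 38 62 / 58 -18 26 70 14 / -10 34 78 2 46 / 22 66 10 54 -2

Row 1 needs 150; the known cells sum to 164, so (1,4) = -14.
Column 5 must total 150; the given cells sum to 136, so (3,5) = 14.
The remaining cell in main diagonal is (2,2) = 150 − 100 = 50.
Row 3 must total 150; the given cells sum to 168, so (3,2) = -18.
Column 2 needs 150; the known cells sum to 116, so (4,2) = 34.
Row 4 must total 150; the given cells sum to 160, so (4,1) = -10.
Using column 1: 74 + 6 + 58 + (-10) + ? → (5,1) = 150 − 128 = 22.
Anti-diagonal needs 150; the known cells sum to 112, so (2,4) = 38.
Row 2 must total 150; the given cells sum to 156, so (2,3) = -6.
Column 3: 42 + (-6) + 26 + 78 + ? = 150, so (5,3) = 10.
From column 4, 150 − (-14 + 38 + 70 + 2) gives (5,4) = 54.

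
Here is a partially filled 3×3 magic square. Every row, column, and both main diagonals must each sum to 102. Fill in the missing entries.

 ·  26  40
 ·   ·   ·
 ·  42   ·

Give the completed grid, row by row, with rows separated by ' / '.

Row 1 must total 102; the given cells sum to 66, so (1,1) = 36.
Using column 2: 26 + 42 + ? → (2,2) = 102 − 68 = 34.
Using main diagonal: 36 + 34 + ? → (3,3) = 102 − 70 = 32.
From anti-diagonal, 102 − (40 + 34) gives (3,1) = 28.
The remaining cell in column 1 is (2,1) = 102 − 64 = 38.
From column 3, 102 − (40 + 32) gives (2,3) = 30.

36 26 40 / 38 34 30 / 28 42 32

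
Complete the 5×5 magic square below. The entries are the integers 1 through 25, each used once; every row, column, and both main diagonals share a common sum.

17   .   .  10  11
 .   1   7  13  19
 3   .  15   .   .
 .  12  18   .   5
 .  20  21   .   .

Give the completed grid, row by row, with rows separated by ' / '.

The entries are 1 through 25, which sum to 325, so each line sums to 325/5 = 65.
The remaining cell in row 2 is (2,1) = 65 − 40 = 25.
The remaining cell in column 3 is (1,3) = 65 − 61 = 4.
Using anti-diagonal: 11 + 13 + 15 + 12 + ? → (5,1) = 65 − 51 = 14.
Using row 1: 17 + 4 + 10 + 11 + ? → (1,2) = 65 − 42 = 23.
Using column 1: 17 + 25 + 3 + 14 + ? → (4,1) = 65 − 59 = 6.
The remaining cell in column 2 is (3,2) = 65 − 56 = 9.
Row 4 needs 65; the known cells sum to 41, so (4,4) = 24.
Main diagonal must total 65; the given cells sum to 57, so (5,5) = 8.
The remaining cell in row 5 is (5,4) = 65 − 63 = 2.
From column 4, 65 − (10 + 13 + 24 + 2) gives (3,4) = 16.
Column 5 needs 65; the known cells sum to 43, so (3,5) = 22.

17 23 4 10 11 / 25 1 7 13 19 / 3 9 15 16 22 / 6 12 18 24 5 / 14 20 21 2 8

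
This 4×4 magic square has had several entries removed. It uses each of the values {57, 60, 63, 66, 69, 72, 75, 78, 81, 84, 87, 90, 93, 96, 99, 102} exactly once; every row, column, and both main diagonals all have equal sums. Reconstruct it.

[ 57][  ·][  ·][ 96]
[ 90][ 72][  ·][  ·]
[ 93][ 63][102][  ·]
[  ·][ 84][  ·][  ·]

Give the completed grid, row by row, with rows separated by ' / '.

The 16 entries sum to 1272, so each line sums to 1272/4 = 318.
Row 3 must total 318; the given cells sum to 258, so (3,4) = 60.
Column 1 must total 318; the given cells sum to 240, so (4,1) = 78.
Column 2 needs 318; the known cells sum to 219, so (1,2) = 99.
Using main diagonal: 57 + 72 + 102 + ? → (4,4) = 318 − 231 = 87.
The remaining cell in anti-diagonal is (2,3) = 318 − 237 = 81.
Row 1 must total 318; the given cells sum to 252, so (1,3) = 66.
Row 2: 90 + 72 + 81 + ? = 318, so (2,4) = 75.
The remaining cell in row 4 is (4,3) = 318 − 249 = 69.

57 99 66 96 / 90 72 81 75 / 93 63 102 60 / 78 84 69 87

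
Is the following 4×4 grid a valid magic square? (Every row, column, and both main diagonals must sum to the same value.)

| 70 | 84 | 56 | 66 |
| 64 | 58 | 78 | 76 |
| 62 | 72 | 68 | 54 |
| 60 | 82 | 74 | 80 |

No — row 4 sums to 296 but anti-diagonal sums to 276.

Row 1: 70 + 84 + 56 + 66 = 276.
Row 2: 64 + 58 + 78 + 76 = 276.
Row 3: 62 + 72 + 68 + 54 = 256.
Row 4: 60 + 82 + 74 + 80 = 296.
Column 1: 70 + 64 + 62 + 60 = 256.
Column 2: 84 + 58 + 72 + 82 = 296.
Column 3: 56 + 78 + 68 + 74 = 276.
Column 4: 66 + 76 + 54 + 80 = 276.
Main diagonal: 70 + 58 + 68 + 80 = 276.
Anti-diagonal: 66 + 78 + 72 + 60 = 276.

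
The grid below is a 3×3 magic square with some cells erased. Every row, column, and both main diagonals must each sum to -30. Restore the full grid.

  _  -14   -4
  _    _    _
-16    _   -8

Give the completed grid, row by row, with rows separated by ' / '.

-12 -14 -4 / -2 -10 -18 / -16 -6 -8

From row 1, -30 − (-14 + (-4)) gives (1,1) = -12.
Row 3 must total -30; the given cells sum to -24, so (3,2) = -6.
Using column 1: -12 + (-16) + ? → (2,1) = -30 − (-28) = -2.
Column 2 must total -30; the given cells sum to -20, so (2,2) = -10.
Column 3: -4 + (-8) + ? = -30, so (2,3) = -18.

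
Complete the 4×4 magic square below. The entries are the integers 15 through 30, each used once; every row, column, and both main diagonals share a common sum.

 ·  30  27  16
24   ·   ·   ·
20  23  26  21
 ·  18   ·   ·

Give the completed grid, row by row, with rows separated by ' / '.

17 30 27 16 / 24 19 22 25 / 20 23 26 21 / 29 18 15 28

The entries are 15 through 30, which sum to 360, so each line sums to 360/4 = 90.
From row 1, 90 − (30 + 27 + 16) gives (1,1) = 17.
Column 1 needs 90; the known cells sum to 61, so (4,1) = 29.
The remaining cell in column 2 is (2,2) = 90 − 71 = 19.
Main diagonal: 17 + 19 + 26 + ? = 90, so (4,4) = 28.
Anti-diagonal: 16 + 23 + 29 + ? = 90, so (2,3) = 22.
Row 2: 24 + 19 + 22 + ? = 90, so (2,4) = 25.
Row 4 needs 90; the known cells sum to 75, so (4,3) = 15.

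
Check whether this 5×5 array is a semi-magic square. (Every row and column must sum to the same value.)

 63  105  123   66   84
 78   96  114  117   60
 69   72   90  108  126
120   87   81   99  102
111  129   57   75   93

No — column 4 sums to 465 but column 1 sums to 441.

Row 1: 63 + 105 + 123 + 66 + 84 = 441.
Row 2: 78 + 96 + 114 + 117 + 60 = 465.
Row 3: 69 + 72 + 90 + 108 + 126 = 465.
Row 4: 120 + 87 + 81 + 99 + 102 = 489.
Row 5: 111 + 129 + 57 + 75 + 93 = 465.
Column 1: 63 + 78 + 69 + 120 + 111 = 441.
Column 2: 105 + 96 + 72 + 87 + 129 = 489.
Column 3: 123 + 114 + 90 + 81 + 57 = 465.
Column 4: 66 + 117 + 108 + 99 + 75 = 465.
Column 5: 84 + 60 + 126 + 102 + 93 = 465.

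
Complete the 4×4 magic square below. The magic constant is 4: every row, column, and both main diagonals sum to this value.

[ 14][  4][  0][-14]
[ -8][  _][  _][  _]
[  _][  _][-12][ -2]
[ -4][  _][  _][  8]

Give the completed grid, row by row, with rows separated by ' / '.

14 4 0 -14 / -8 -6 6 12 / 2 16 -12 -2 / -4 -10 10 8

Column 1 must total 4; the given cells sum to 2, so (3,1) = 2.
Column 4: -14 + (-2) + 8 + ? = 4, so (2,4) = 12.
The remaining cell in main diagonal is (2,2) = 4 − 10 = -6.
From row 2, 4 − (-8 + (-6) + 12) gives (2,3) = 6.
Row 3 needs 4; the known cells sum to -12, so (3,2) = 16.
Column 2: 4 + (-6) + 16 + ? = 4, so (4,2) = -10.
From column 3, 4 − (0 + 6 + (-12)) gives (4,3) = 10.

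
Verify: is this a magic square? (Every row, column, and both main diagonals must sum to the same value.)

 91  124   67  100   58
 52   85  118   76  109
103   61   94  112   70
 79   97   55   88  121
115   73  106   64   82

Yes

Row 1: 91 + 124 + 67 + 100 + 58 = 440.
Row 2: 52 + 85 + 118 + 76 + 109 = 440.
Row 3: 103 + 61 + 94 + 112 + 70 = 440.
Row 4: 79 + 97 + 55 + 88 + 121 = 440.
Row 5: 115 + 73 + 106 + 64 + 82 = 440.
Column 1: 91 + 52 + 103 + 79 + 115 = 440.
Column 2: 124 + 85 + 61 + 97 + 73 = 440.
Column 3: 67 + 118 + 94 + 55 + 106 = 440.
Column 4: 100 + 76 + 112 + 88 + 64 = 440.
Column 5: 58 + 109 + 70 + 121 + 82 = 440.
Main diagonal: 91 + 85 + 94 + 88 + 82 = 440.
Anti-diagonal: 58 + 76 + 94 + 97 + 115 = 440.
All lines sum to 440.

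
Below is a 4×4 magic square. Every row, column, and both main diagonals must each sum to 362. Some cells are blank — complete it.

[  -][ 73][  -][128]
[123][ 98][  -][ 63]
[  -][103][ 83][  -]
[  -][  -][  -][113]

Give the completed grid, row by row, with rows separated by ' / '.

Using row 2: 123 + 98 + 63 + ? → (2,3) = 362 − 284 = 78.
Column 2 needs 362; the known cells sum to 274, so (4,2) = 88.
Column 4 needs 362; the known cells sum to 304, so (3,4) = 58.
Main diagonal must total 362; the given cells sum to 294, so (1,1) = 68.
Using anti-diagonal: 128 + 78 + 103 + ? → (4,1) = 362 − 309 = 53.
Row 1: 68 + 73 + 128 + ? = 362, so (1,3) = 93.
Row 3 needs 362; the known cells sum to 244, so (3,1) = 118.
Row 4 needs 362; the known cells sum to 254, so (4,3) = 108.

68 73 93 128 / 123 98 78 63 / 118 103 83 58 / 53 88 108 113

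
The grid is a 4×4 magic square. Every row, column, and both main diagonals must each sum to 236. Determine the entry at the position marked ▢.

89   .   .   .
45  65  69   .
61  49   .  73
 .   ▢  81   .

85

Using row 2: 45 + 65 + 69 + ? → (2,4) = 236 − 179 = 57.
Row 3 needs 236; the known cells sum to 183, so (3,3) = 53.
Column 1: 89 + 45 + 61 + ? = 236, so (4,1) = 41.
Column 3: 69 + 53 + 81 + ? = 236, so (1,3) = 33.
The remaining cell in main diagonal is (4,4) = 236 − 207 = 29.
The remaining cell in anti-diagonal is (1,4) = 236 − 159 = 77.
Using row 1: 89 + 33 + 77 + ? → (1,2) = 236 − 199 = 37.
Using row 4: 41 + 81 + 29 + ? → (4,2) = 236 − 151 = 85.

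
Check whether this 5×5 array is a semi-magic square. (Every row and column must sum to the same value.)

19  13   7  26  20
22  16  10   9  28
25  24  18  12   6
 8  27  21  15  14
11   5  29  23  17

Row 1: 19 + 13 + 7 + 26 + 20 = 85.
Row 2: 22 + 16 + 10 + 9 + 28 = 85.
Row 3: 25 + 24 + 18 + 12 + 6 = 85.
Row 4: 8 + 27 + 21 + 15 + 14 = 85.
Row 5: 11 + 5 + 29 + 23 + 17 = 85.
Column 1: 19 + 22 + 25 + 8 + 11 = 85.
Column 2: 13 + 16 + 24 + 27 + 5 = 85.
Column 3: 7 + 10 + 18 + 21 + 29 = 85.
Column 4: 26 + 9 + 12 + 15 + 23 = 85.
Column 5: 20 + 28 + 6 + 14 + 17 = 85.
All lines sum to 85.

Yes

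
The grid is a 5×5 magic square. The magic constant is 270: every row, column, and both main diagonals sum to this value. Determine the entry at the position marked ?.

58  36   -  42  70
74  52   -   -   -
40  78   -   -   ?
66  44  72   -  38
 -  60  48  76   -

The remaining cell in row 1 is (1,3) = 270 − 206 = 64.
From row 4, 270 − (66 + 44 + 72 + 38) gives (4,4) = 50.
Column 1 needs 270; the known cells sum to 238, so (5,1) = 32.
The remaining cell in row 5 is (5,5) = 270 − 216 = 54.
The remaining cell in main diagonal is (3,3) = 270 − 214 = 56.
From anti-diagonal, 270 − (70 + 56 + 44 + 32) gives (2,4) = 68.
Column 3: 64 + 56 + 72 + 48 + ? = 270, so (2,3) = 30.
Column 4 must total 270; the given cells sum to 236, so (3,4) = 34.
The remaining cell in row 2 is (2,5) = 270 − 224 = 46.
Row 3 needs 270; the known cells sum to 208, so (3,5) = 62.

62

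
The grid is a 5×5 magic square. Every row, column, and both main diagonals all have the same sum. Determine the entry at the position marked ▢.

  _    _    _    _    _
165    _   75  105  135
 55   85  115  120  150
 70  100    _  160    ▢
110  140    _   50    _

Row 3 is complete and sums to 525; that is the magic constant.
Row 2 needs 525; the known cells sum to 480, so (2,2) = 45.
Using column 1: 165 + 55 + 70 + 110 + ? → (1,1) = 525 − 400 = 125.
Using column 2: 45 + 85 + 100 + 140 + ? → (1,2) = 525 − 370 = 155.
From column 4, 525 − (105 + 120 + 160 + 50) gives (1,4) = 90.
Using main diagonal: 125 + 45 + 115 + 160 + ? → (5,5) = 525 − 445 = 80.
From anti-diagonal, 525 − (105 + 115 + 100 + 110) gives (1,5) = 95.
Using row 1: 125 + 155 + 90 + 95 + ? → (1,3) = 525 − 465 = 60.
From row 5, 525 − (110 + 140 + 50 + 80) gives (5,3) = 145.
Using column 3: 60 + 75 + 115 + 145 + ? → (4,3) = 525 − 395 = 130.
Column 5 must total 525; the given cells sum to 460, so (4,5) = 65.

65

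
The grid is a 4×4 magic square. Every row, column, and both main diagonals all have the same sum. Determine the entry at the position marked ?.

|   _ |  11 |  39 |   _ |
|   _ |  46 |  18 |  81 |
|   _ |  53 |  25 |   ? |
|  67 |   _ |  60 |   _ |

Column 3 is complete and sums to 142; that is the magic constant.
From row 2, 142 − (46 + 18 + 81) gives (2,1) = -3.
The remaining cell in column 2 is (4,2) = 142 − 110 = 32.
Anti-diagonal: 18 + 53 + 67 + ? = 142, so (1,4) = 4.
Row 1: 11 + 39 + 4 + ? = 142, so (1,1) = 88.
The remaining cell in row 4 is (4,4) = 142 − 159 = -17.
Column 1 must total 142; the given cells sum to 152, so (3,1) = -10.
The remaining cell in column 4 is (3,4) = 142 − 68 = 74.

74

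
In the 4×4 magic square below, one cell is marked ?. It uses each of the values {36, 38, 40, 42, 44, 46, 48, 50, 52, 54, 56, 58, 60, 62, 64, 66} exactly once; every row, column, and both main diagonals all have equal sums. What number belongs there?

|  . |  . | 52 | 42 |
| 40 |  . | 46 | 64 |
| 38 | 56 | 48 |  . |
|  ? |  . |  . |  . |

60

The 16 entries sum to 816, so each line sums to 816/4 = 204.
Using row 2: 40 + 46 + 64 + ? → (2,2) = 204 − 150 = 54.
Row 3 needs 204; the known cells sum to 142, so (3,4) = 62.
Column 3: 52 + 46 + 48 + ? = 204, so (4,3) = 58.
Column 4 needs 204; the known cells sum to 168, so (4,4) = 36.
The remaining cell in main diagonal is (1,1) = 204 − 138 = 66.
The remaining cell in anti-diagonal is (4,1) = 204 − 144 = 60.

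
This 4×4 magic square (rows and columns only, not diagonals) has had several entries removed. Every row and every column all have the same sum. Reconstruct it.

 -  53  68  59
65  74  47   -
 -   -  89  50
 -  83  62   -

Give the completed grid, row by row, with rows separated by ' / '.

Column 3 is already complete: 68 + 47 + 89 + 62 = 266, so that is the magic constant.
Row 1 needs 266; the known cells sum to 180, so (1,1) = 86.
Row 2: 65 + 74 + 47 + ? = 266, so (2,4) = 80.
Column 2 needs 266; the known cells sum to 210, so (3,2) = 56.
From column 4, 266 − (59 + 80 + 50) gives (4,4) = 77.
Row 3: 56 + 89 + 50 + ? = 266, so (3,1) = 71.
The remaining cell in row 4 is (4,1) = 266 − 222 = 44.

86 53 68 59 / 65 74 47 80 / 71 56 89 50 / 44 83 62 77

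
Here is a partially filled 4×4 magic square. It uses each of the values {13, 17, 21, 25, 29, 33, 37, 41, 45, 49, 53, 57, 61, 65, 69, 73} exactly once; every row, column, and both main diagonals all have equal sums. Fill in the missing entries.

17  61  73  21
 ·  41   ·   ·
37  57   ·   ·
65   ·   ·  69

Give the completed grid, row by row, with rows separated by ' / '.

The 16 entries sum to 688, so each line sums to 688/4 = 172.
From column 1, 172 − (17 + 37 + 65) gives (2,1) = 53.
Using column 2: 61 + 41 + 57 + ? → (4,2) = 172 − 159 = 13.
From main diagonal, 172 − (17 + 41 + 69) gives (3,3) = 45.
Using anti-diagonal: 21 + 57 + 65 + ? → (2,3) = 172 − 143 = 29.
Row 2 must total 172; the given cells sum to 123, so (2,4) = 49.
Using row 3: 37 + 57 + 45 + ? → (3,4) = 172 − 139 = 33.
From row 4, 172 − (65 + 13 + 69) gives (4,3) = 25.

17 61 73 21 / 53 41 29 49 / 37 57 45 33 / 65 13 25 69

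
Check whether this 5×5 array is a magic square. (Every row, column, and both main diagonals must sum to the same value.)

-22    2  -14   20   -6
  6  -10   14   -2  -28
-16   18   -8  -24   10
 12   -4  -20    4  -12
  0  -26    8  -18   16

Yes

Row 1: -22 + 2 + (-14) + 20 + (-6) = -20.
Row 2: 6 + (-10) + 14 + (-2) + (-28) = -20.
Row 3: -16 + 18 + (-8) + (-24) + 10 = -20.
Row 4: 12 + (-4) + (-20) + 4 + (-12) = -20.
Row 5: 0 + (-26) + 8 + (-18) + 16 = -20.
Column 1: -22 + 6 + (-16) + 12 + 0 = -20.
Column 2: 2 + (-10) + 18 + (-4) + (-26) = -20.
Column 3: -14 + 14 + (-8) + (-20) + 8 = -20.
Column 4: 20 + (-2) + (-24) + 4 + (-18) = -20.
Column 5: -6 + (-28) + 10 + (-12) + 16 = -20.
Main diagonal: -22 + (-10) + (-8) + 4 + 16 = -20.
Anti-diagonal: -6 + (-2) + (-8) + (-4) + 0 = -20.
All lines sum to -20.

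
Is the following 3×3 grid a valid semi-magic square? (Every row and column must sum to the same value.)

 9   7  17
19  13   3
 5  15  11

Row 1: 9 + 7 + 17 = 33.
Row 2: 19 + 13 + 3 = 35.
Row 3: 5 + 15 + 11 = 31.
Column 1: 9 + 19 + 5 = 33.
Column 2: 7 + 13 + 15 = 35.
Column 3: 17 + 3 + 11 = 31.

No — row 3 sums to 31 but column 2 sums to 35.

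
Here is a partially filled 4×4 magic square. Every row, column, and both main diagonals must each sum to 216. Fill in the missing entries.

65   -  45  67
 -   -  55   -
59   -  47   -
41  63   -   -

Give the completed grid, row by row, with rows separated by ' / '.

Using row 1: 65 + 45 + 67 + ? → (1,2) = 216 − 177 = 39.
Using column 1: 65 + 59 + 41 + ? → (2,1) = 216 − 165 = 51.
Column 3 must total 216; the given cells sum to 147, so (4,3) = 69.
Anti-diagonal needs 216; the known cells sum to 163, so (3,2) = 53.
Using row 3: 59 + 53 + 47 + ? → (3,4) = 216 − 159 = 57.
Row 4 needs 216; the known cells sum to 173, so (4,4) = 43.
Column 2 must total 216; the given cells sum to 155, so (2,2) = 61.
From column 4, 216 − (67 + 57 + 43) gives (2,4) = 49.

65 39 45 67 / 51 61 55 49 / 59 53 47 57 / 41 63 69 43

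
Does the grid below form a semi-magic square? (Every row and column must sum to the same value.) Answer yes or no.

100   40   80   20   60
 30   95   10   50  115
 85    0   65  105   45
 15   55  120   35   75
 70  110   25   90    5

Row 1: 100 + 40 + 80 + 20 + 60 = 300.
Row 2: 30 + 95 + 10 + 50 + 115 = 300.
Row 3: 85 + 0 + 65 + 105 + 45 = 300.
Row 4: 15 + 55 + 120 + 35 + 75 = 300.
Row 5: 70 + 110 + 25 + 90 + 5 = 300.
Column 1: 100 + 30 + 85 + 15 + 70 = 300.
Column 2: 40 + 95 + 0 + 55 + 110 = 300.
Column 3: 80 + 10 + 65 + 120 + 25 = 300.
Column 4: 20 + 50 + 105 + 35 + 90 = 300.
Column 5: 60 + 115 + 45 + 75 + 5 = 300.
All lines sum to 300.

Yes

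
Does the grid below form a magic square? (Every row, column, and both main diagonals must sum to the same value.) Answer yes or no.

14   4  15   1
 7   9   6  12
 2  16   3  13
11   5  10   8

Yes

Row 1: 14 + 4 + 15 + 1 = 34.
Row 2: 7 + 9 + 6 + 12 = 34.
Row 3: 2 + 16 + 3 + 13 = 34.
Row 4: 11 + 5 + 10 + 8 = 34.
Column 1: 14 + 7 + 2 + 11 = 34.
Column 2: 4 + 9 + 16 + 5 = 34.
Column 3: 15 + 6 + 3 + 10 = 34.
Column 4: 1 + 12 + 13 + 8 = 34.
Main diagonal: 14 + 9 + 3 + 8 = 34.
Anti-diagonal: 1 + 6 + 16 + 11 = 34.
All lines sum to 34.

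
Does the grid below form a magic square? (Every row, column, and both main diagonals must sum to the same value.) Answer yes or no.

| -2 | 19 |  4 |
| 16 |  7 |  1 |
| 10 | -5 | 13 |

Row 1: -2 + 19 + 4 = 21.
Row 2: 16 + 7 + 1 = 24.
Row 3: 10 + (-5) + 13 = 18.
Column 1: -2 + 16 + 10 = 24.
Column 2: 19 + 7 + (-5) = 21.
Column 3: 4 + 1 + 13 = 18.
Main diagonal: -2 + 7 + 13 = 18.
Anti-diagonal: 4 + 7 + 10 = 21.

No — row 2 sums to 24 but column 2 sums to 21.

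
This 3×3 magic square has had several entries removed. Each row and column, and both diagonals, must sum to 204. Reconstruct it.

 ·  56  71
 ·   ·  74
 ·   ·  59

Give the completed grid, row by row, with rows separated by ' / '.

Using row 1: 56 + 71 + ? → (1,1) = 204 − 127 = 77.
Using main diagonal: 77 + 59 + ? → (2,2) = 204 − 136 = 68.
Anti-diagonal needs 204; the known cells sum to 139, so (3,1) = 65.
Row 2 needs 204; the known cells sum to 142, so (2,1) = 62.
Row 3 needs 204; the known cells sum to 124, so (3,2) = 80.

77 56 71 / 62 68 74 / 65 80 59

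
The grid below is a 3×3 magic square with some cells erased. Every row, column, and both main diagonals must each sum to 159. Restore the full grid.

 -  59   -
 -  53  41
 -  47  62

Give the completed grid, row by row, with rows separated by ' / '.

44 59 56 / 65 53 41 / 50 47 62

Using row 2: 53 + 41 + ? → (2,1) = 159 − 94 = 65.
Row 3: 47 + 62 + ? = 159, so (3,1) = 50.
Column 1 must total 159; the given cells sum to 115, so (1,1) = 44.
Column 3 needs 159; the known cells sum to 103, so (1,3) = 56.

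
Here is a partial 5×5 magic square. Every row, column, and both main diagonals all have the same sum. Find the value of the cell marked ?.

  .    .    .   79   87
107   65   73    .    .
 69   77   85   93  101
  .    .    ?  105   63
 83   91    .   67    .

Row 3 is complete and sums to 425; that is the magic constant.
Column 4 needs 425; the known cells sum to 344, so (2,4) = 81.
Anti-diagonal needs 425; the known cells sum to 336, so (4,2) = 89.
Row 2 needs 425; the known cells sum to 326, so (2,5) = 99.
The remaining cell in column 2 is (1,2) = 425 − 322 = 103.
Column 5 needs 425; the known cells sum to 350, so (5,5) = 75.
Using main diagonal: 65 + 85 + 105 + 75 + ? → (1,1) = 425 − 330 = 95.
Using row 1: 95 + 103 + 79 + 87 + ? → (1,3) = 425 − 364 = 61.
The remaining cell in row 5 is (5,3) = 425 − 316 = 109.
Column 1 needs 425; the known cells sum to 354, so (4,1) = 71.
Using column 3: 61 + 73 + 85 + 109 + ? → (4,3) = 425 − 328 = 97.

97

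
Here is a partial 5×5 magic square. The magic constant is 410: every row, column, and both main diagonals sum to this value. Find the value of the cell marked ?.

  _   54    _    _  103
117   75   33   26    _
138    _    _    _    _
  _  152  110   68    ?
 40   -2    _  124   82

61

Row 2 needs 410; the known cells sum to 251, so (2,5) = 159.
Using row 5: 40 + (-2) + 124 + 82 + ? → (5,3) = 410 − 244 = 166.
Column 2 needs 410; the known cells sum to 279, so (3,2) = 131.
From anti-diagonal, 410 − (103 + 26 + 152 + 40) gives (3,3) = 89.
The remaining cell in column 3 is (1,3) = 410 − 398 = 12.
From main diagonal, 410 − (75 + 89 + 68 + 82) gives (1,1) = 96.
Using row 1: 96 + 54 + 12 + 103 + ? → (1,4) = 410 − 265 = 145.
Using column 1: 96 + 117 + 138 + 40 + ? → (4,1) = 410 − 391 = 19.
From column 4, 410 − (145 + 26 + 68 + 124) gives (3,4) = 47.
Row 3: 138 + 131 + 89 + 47 + ? = 410, so (3,5) = 5.
The remaining cell in row 4 is (4,5) = 410 − 349 = 61.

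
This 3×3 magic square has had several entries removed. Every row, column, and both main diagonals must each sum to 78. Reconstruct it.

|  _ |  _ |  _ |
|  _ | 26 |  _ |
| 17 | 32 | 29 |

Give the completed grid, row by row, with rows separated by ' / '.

From column 2, 78 − (26 + 32) gives (1,2) = 20.
The remaining cell in main diagonal is (1,1) = 78 − 55 = 23.
Anti-diagonal: 26 + 17 + ? = 78, so (1,3) = 35.
Column 1: 23 + 17 + ? = 78, so (2,1) = 38.
Column 3: 35 + 29 + ? = 78, so (2,3) = 14.

23 20 35 / 38 26 14 / 17 32 29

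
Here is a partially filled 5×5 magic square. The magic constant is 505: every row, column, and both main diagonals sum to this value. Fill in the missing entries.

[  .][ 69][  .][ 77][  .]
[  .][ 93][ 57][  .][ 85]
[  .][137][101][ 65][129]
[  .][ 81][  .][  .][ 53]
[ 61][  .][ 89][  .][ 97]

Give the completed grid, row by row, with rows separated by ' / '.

105 69 113 77 141 / 149 93 57 121 85 / 73 137 101 65 129 / 117 81 145 109 53 / 61 125 89 133 97

Using row 3: 137 + 101 + 65 + 129 + ? → (3,1) = 505 − 432 = 73.
Using column 2: 69 + 93 + 137 + 81 + ? → (5,2) = 505 − 380 = 125.
The remaining cell in column 5 is (1,5) = 505 − 364 = 141.
From anti-diagonal, 505 − (141 + 101 + 81 + 61) gives (2,4) = 121.
Using row 2: 93 + 57 + 121 + 85 + ? → (2,1) = 505 − 356 = 149.
The remaining cell in row 5 is (5,4) = 505 − 372 = 133.
From column 4, 505 − (77 + 121 + 65 + 133) gives (4,4) = 109.
Main diagonal needs 505; the known cells sum to 400, so (1,1) = 105.
The remaining cell in row 1 is (1,3) = 505 − 392 = 113.
Column 1: 105 + 149 + 73 + 61 + ? = 505, so (4,1) = 117.
Column 3 needs 505; the known cells sum to 360, so (4,3) = 145.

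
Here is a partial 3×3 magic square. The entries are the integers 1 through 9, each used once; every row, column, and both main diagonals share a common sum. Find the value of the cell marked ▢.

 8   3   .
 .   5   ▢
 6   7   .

9

The entries are 1 through 9, which sum to 45, so each line sums to 45/3 = 15.
The remaining cell in row 1 is (1,3) = 15 − 11 = 4.
The remaining cell in row 3 is (3,3) = 15 − 13 = 2.
Using column 1: 8 + 6 + ? → (2,1) = 15 − 14 = 1.
Column 3: 4 + 2 + ? = 15, so (2,3) = 9.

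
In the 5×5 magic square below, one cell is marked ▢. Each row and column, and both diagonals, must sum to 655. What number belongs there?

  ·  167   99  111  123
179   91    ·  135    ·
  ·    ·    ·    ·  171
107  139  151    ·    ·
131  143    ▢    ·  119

Row 1 must total 655; the given cells sum to 500, so (1,1) = 155.
Column 1 needs 655; the known cells sum to 572, so (3,1) = 83.
From column 2, 655 − (167 + 91 + 139 + 143) gives (3,2) = 115.
Anti-diagonal must total 655; the given cells sum to 528, so (3,3) = 127.
Row 3 needs 655; the known cells sum to 496, so (3,4) = 159.
The remaining cell in main diagonal is (4,4) = 655 − 492 = 163.
From row 4, 655 − (107 + 139 + 151 + 163) gives (4,5) = 95.
Column 4 must total 655; the given cells sum to 568, so (5,4) = 87.
Column 5: 123 + 171 + 95 + 119 + ? = 655, so (2,5) = 147.
The remaining cell in row 2 is (2,3) = 655 − 552 = 103.
Row 5 must total 655; the given cells sum to 480, so (5,3) = 175.

175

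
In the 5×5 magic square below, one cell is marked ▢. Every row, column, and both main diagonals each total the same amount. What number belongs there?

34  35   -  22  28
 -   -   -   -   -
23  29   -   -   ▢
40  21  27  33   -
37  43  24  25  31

42

Row 5 is complete and sums to 160; that is the magic constant.
Row 1 must total 160; the given cells sum to 119, so (1,3) = 41.
Row 4 must total 160; the given cells sum to 121, so (4,5) = 39.
Using column 1: 34 + 23 + 40 + 37 + ? → (2,1) = 160 − 134 = 26.
From column 2, 160 − (35 + 29 + 21 + 43) gives (2,2) = 32.
From main diagonal, 160 − (34 + 32 + 33 + 31) gives (3,3) = 30.
Anti-diagonal must total 160; the given cells sum to 116, so (2,4) = 44.
From column 3, 160 − (41 + 30 + 27 + 24) gives (2,3) = 38.
Using column 4: 22 + 44 + 33 + 25 + ? → (3,4) = 160 − 124 = 36.
From row 2, 160 − (26 + 32 + 38 + 44) gives (2,5) = 20.
The remaining cell in row 3 is (3,5) = 160 − 118 = 42.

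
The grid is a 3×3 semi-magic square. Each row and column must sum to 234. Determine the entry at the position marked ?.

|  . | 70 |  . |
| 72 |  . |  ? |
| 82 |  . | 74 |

76

Row 3: 82 + 74 + ? = 234, so (3,2) = 78.
Column 1 needs 234; the known cells sum to 154, so (1,1) = 80.
Using column 2: 70 + 78 + ? → (2,2) = 234 − 148 = 86.
Row 1 must total 234; the given cells sum to 150, so (1,3) = 84.
Row 2: 72 + 86 + ? = 234, so (2,3) = 76.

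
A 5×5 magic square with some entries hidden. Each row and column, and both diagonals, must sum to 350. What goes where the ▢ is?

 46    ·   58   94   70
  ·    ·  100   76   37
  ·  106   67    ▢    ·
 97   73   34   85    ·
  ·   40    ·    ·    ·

43

Row 1 must total 350; the given cells sum to 268, so (1,2) = 82.
Using row 4: 97 + 73 + 34 + 85 + ? → (4,5) = 350 − 289 = 61.
Column 2: 82 + 106 + 73 + 40 + ? = 350, so (2,2) = 49.
Column 3 needs 350; the known cells sum to 259, so (5,3) = 91.
Using main diagonal: 46 + 49 + 67 + 85 + ? → (5,5) = 350 − 247 = 103.
Using anti-diagonal: 70 + 76 + 67 + 73 + ? → (5,1) = 350 − 286 = 64.
Row 2 must total 350; the given cells sum to 262, so (2,1) = 88.
The remaining cell in row 5 is (5,4) = 350 − 298 = 52.
Column 1 needs 350; the known cells sum to 295, so (3,1) = 55.
Column 4 must total 350; the given cells sum to 307, so (3,4) = 43.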